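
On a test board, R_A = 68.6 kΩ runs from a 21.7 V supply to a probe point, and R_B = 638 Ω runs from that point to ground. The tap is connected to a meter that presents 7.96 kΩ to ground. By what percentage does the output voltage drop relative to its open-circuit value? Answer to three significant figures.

The divider's output (Thévenin) resistance is R_A‖R_B = 632.1 Ω.
Fractional drop under load = R_th/(R_th + R_L) = 632.1 / (632.1 + 7960) = 0.07357.
So the output falls by 7.36 %.

7.36 %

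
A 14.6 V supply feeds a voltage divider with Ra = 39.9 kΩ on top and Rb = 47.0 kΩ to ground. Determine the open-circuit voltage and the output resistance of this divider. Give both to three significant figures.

V_th = 7.90 V, R_th = 21.6 kΩ

V_th is the open-circuit tap voltage: 14.6 × 47.0/(39.9 + 47.0) = 7.90 V.
With the supply zeroed, Ra and Rb appear in parallel from the tap: R_th = Ra‖Rb = (39.9 × 47.0)/86.90 = 21.6 kΩ.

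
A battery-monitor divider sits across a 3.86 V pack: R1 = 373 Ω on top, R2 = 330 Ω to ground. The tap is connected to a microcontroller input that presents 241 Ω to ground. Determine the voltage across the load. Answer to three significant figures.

V_out ≈ 1.05 V

The load sits in parallel with R2: R2‖R_L = (330 × 241) / (330 + 241) = 139.3 Ω.
V_out = 3.86 × 139.3 / (373 + 139.3) = 3.86 × 139.3/512.3 = 1.05 V.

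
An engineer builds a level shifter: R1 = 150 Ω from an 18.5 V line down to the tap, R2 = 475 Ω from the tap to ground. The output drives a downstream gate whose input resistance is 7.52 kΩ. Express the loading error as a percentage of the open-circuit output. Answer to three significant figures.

1.49 %

The divider's output (Thévenin) resistance is R1‖R2 = 114.0 Ω.
Fractional drop under load = R_th/(R_th + R_L) = 114.0 / (114.0 + 7520) = 0.01493.
So the output falls by 1.49 %.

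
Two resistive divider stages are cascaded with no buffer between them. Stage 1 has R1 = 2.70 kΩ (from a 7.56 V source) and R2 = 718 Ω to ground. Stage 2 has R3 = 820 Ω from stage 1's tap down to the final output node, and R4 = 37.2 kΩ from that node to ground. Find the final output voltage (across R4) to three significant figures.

Stage 2 presents R3+R4 = 38020 Ω as a load on stage 1's tap.
Stage 1's lower leg becomes R2‖(R3+R4) = 704.7 Ω, so V_mid = 7.56 × 704.7/3405 = 1.565 V.
Stage 2 is itself unloaded: V_out = V_mid × R4/(R3+R4) = 1.565 × 37200/38020 = 1.53 V.

V_out ≈ 1.53 V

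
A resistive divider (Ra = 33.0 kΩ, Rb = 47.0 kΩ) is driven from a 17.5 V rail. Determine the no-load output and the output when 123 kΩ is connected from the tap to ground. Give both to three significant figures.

Open-circuit: V = 17.5 × 47.0/(33.0 + 47.0) = 10.3 V.
With the load, Rb becomes Rb‖R_L = 34.01 kΩ, so V = 17.5 × 34.01/67.01 = 8.88 V.

Unloaded: 10.3 V; loaded: 8.88 V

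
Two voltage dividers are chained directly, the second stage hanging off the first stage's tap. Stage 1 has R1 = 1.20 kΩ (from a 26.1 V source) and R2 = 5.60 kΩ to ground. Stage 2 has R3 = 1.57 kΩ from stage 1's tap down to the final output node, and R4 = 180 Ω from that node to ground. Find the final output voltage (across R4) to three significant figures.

V_out ≈ 1.41 V

Stage 2 presents R3+R4 = 1750 Ω as a load on stage 1's tap.
Stage 1's lower leg becomes R2‖(R3+R4) = 1333 Ω, so V_mid = 26.1 × 1333/2533 = 13.74 V.
Stage 2 is itself unloaded: V_out = V_mid × R4/(R3+R4) = 13.74 × 180/1750 = 1.41 V.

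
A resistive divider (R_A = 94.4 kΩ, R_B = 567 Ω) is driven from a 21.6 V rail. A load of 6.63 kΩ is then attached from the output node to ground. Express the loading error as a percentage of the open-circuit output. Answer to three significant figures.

7.83 %

The divider's output (Thévenin) resistance is R_A‖R_B = 563.6 Ω.
Fractional drop under load = R_th/(R_th + R_L) = 563.6 / (563.6 + 6630) = 0.07835.
So the output falls by 7.83 %.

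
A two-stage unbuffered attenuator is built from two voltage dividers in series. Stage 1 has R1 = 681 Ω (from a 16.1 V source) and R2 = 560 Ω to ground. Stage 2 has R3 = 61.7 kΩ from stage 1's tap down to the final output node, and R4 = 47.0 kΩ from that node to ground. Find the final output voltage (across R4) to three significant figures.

Stage 2 presents R3+R4 = 108700 Ω as a load on stage 1's tap.
Stage 1's lower leg becomes R2‖(R3+R4) = 557.1 Ω, so V_mid = 16.1 × 557.1/1238 = 7.245 V.
Stage 2 is itself unloaded: V_out = V_mid × R4/(R3+R4) = 7.245 × 47000/108700 = 3.13 V.

V_out ≈ 3.13 V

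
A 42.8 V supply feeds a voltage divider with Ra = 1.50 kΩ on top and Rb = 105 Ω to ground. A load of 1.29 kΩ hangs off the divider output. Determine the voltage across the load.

V_out ≈ 2.60 V

The load sits in parallel with Rb: Rb‖R_L = (105 × 1290) / (105 + 1290) = 97.10 Ω.
V_out = 42.8 × 97.10 / (1500 + 97.10) = 42.8 × 97.10/1597 = 2.60 V.
(Unloaded it would have been 2.80 V.)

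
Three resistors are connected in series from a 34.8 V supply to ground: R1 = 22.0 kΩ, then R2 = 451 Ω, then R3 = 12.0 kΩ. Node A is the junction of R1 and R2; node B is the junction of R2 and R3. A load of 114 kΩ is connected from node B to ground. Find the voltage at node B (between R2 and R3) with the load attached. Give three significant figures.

At node B, R3 is in parallel with the load: R3‖R_L = 10860 Ω.
Below node A the resistance is R2 + (R3‖R_L) = 11310 Ω, so V_A = 34.8 × 11310/33310 = 11.81 V.
Then V_B = V_A × (R3‖R_L)/(R2 + R3‖R_L) = 11.81 × 10860/11310 = 11.3 V.

V ≈ 11.3 V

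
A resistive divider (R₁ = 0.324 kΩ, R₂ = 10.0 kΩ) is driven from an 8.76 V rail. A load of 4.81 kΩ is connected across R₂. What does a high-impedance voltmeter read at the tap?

V_out ≈ 7.97 V

The load sits in parallel with R₂: R₂‖R_L = (10000 × 4810) / (10000 + 4810) = 3248 Ω.
V_out = 8.76 × 3248 / (324 + 3248) = 8.76 × 3248/3572 = 7.97 V.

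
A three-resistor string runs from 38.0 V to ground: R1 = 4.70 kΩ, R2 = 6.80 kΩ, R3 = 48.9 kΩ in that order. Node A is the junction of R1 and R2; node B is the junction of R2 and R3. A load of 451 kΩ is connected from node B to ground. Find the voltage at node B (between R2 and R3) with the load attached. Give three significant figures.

At node B, R3 is in parallel with the load: R3‖R_L = 44.12 kΩ.
Below node A the resistance is R2 + (R3‖R_L) = 50.92 kΩ, so V_A = 38.0 × 50.92/55.62 = 34.79 V.
Then V_B = V_A × (R3‖R_L)/(R2 + R3‖R_L) = 34.79 × 44.12/50.92 = 30.1 V.

V ≈ 30.1 V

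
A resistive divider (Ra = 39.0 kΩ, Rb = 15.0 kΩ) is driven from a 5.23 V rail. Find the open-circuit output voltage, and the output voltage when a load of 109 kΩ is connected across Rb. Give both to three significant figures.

Unloaded: 1.45 V; loaded: 1.32 V

Open-circuit: V = 5.23 × 15.0/(39.0 + 15.0) = 1.45 V.
With the load, Rb becomes Rb‖R_L = 13.19 kΩ, so V = 5.23 × 13.19/52.19 = 1.32 V.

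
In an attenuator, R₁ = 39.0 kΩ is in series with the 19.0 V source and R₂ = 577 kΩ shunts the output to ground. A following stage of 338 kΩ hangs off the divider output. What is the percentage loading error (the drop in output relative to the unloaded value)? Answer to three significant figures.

9.75 %

The divider's output (Thévenin) resistance is R₁‖R₂ = 36.53 kΩ.
Fractional drop under load = R_th/(R_th + R_L) = 36.53 / (36.53 + 338) = 0.09754.
So the output falls by 9.75 %.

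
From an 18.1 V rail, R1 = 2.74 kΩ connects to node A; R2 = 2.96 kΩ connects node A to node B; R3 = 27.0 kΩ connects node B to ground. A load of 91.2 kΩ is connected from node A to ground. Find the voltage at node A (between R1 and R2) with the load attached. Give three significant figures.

V ≈ 16.1 V

Below node A the series string R2+R3 = 29.96 kΩ sits in parallel with the 91.2 kΩ load: 22.55 kΩ.
V_A = 18.1 × 22.55/(2.74 + 22.55) = 16.1 V.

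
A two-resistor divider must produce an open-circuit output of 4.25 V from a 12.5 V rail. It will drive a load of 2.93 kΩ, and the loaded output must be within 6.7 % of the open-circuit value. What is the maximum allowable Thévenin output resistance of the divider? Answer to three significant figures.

R_th ≤ 210 Ω

Loading drop = R_th/(R_th + R_L) ≤ 0.0670, so R_th ≤ R_L · ε/(1−ε) = 2.93 kΩ × 0.0670/0.9330 = 210 Ω.
(Any R1, R2 with R2/(R1+R2) = 0.340 and R1‖R2 ≤ 210 Ω will meet the spec.)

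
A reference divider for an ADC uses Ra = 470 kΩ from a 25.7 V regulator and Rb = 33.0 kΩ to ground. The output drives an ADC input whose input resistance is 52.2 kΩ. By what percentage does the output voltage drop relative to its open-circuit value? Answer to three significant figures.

Unloaded V = 25.7 × 33.0/503.0 = 1.686 V.
Loaded: Rb‖R_L = 20.22 kΩ, giving V = 25.7 × 20.22/490.2 = 1.060 V.
Drop = (1.686 − 1.060) / 1.686 = 37.1 %.

37.1 %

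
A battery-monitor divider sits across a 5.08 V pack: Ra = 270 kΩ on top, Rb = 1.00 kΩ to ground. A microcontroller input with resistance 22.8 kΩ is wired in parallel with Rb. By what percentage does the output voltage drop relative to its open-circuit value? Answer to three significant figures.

The divider's output (Thévenin) resistance is Ra‖Rb = 0.9963 kΩ.
Fractional drop under load = R_th/(R_th + R_L) = 0.9963 / (0.9963 + 22.8) = 0.04187.
So the output falls by 4.19 %.

4.19 %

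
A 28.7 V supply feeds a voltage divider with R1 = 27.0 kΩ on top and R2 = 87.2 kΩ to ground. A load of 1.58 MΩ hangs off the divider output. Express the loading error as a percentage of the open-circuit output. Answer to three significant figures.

1.29 %

The divider's output (Thévenin) resistance is R1‖R2 = 20.62 kΩ.
Fractional drop under load = R_th/(R_th + R_L) = 20.62 / (20.62 + 1580) = 0.01288.
So the output falls by 1.29 %.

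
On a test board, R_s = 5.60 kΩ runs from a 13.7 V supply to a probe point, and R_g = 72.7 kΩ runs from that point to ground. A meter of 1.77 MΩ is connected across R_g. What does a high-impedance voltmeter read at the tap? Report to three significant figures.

V_out ≈ 12.7 V

The load sits in parallel with R_g: R_g‖R_L = (72.7 × 1770) / (72.7 + 1770) = 69.83 kΩ.
V_out = 13.7 × 69.83 / (5.60 + 69.83) = 13.7 × 69.83/75.43 = 12.7 V.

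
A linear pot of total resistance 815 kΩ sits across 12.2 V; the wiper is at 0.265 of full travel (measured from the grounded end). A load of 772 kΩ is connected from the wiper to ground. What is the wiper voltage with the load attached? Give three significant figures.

The wiper splits the pot into (1−α)R = 599.0 kΩ above and αR = 216.0 kΩ below.
Lower section ‖ load = 168.8 kΩ.
V_wiper = 12.2 × 168.8/(599.0 + 168.8) = 2.68 V.

V ≈ 2.68 V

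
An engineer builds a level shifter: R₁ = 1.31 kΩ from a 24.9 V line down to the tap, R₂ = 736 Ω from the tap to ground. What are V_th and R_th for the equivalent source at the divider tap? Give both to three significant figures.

V_th = 8.96 V, R_th = 471 Ω

V_th is the open-circuit tap voltage: 24.9 × 736/(1310 + 736) = 8.96 V.
With the supply zeroed, R₁ and R₂ appear in parallel from the tap: R_th = R₁‖R₂ = (1310 × 736)/2046 = 471 Ω.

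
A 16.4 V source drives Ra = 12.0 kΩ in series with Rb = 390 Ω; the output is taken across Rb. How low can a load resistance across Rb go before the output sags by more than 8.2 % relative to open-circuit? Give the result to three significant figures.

R_L(min) ≈ 4.23 kΩ

Output resistance R_th = Ra‖Rb = (12000 × 390)/12390 = 377.7 Ω.
The fractional drop is R_th/(R_th + R_L); requiring this ≤ 0.0820 gives R_L ≥ R_th(1/0.0820 − 1) = 377.7 × 11.20 = 4.23 kΩ.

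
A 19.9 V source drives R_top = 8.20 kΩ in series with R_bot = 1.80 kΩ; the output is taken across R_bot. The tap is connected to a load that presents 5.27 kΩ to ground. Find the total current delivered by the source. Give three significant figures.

R_bot‖R_L = 1.342 kΩ, so the source sees R_top + R_bot‖R_L = 9.542 kΩ.
I = 19.9 V / 9.542 kΩ = 2.09 mA.

I ≈ 2.09 mA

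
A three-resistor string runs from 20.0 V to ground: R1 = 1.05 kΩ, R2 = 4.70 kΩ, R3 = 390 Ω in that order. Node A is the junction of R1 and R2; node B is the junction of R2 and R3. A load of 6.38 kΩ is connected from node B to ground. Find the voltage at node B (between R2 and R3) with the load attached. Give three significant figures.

V ≈ 1.20 V

At node B, R3 is in parallel with the load: R3‖R_L = 367.5 Ω.
Below node A the resistance is R2 + (R3‖R_L) = 5068 Ω, so V_A = 20.0 × 5068/6118 = 16.57 V.
Then V_B = V_A × (R3‖R_L)/(R2 + R3‖R_L) = 16.57 × 367.5/5068 = 1.20 V.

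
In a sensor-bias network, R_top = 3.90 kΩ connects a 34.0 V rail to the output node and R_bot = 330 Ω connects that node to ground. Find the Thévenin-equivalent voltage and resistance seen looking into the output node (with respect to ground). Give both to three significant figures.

V_th is the open-circuit tap voltage: 34.0 × 330/(3900 + 330) = 2.65 V.
With the supply zeroed, R_top and R_bot appear in parallel from the tap: R_th = R_top‖R_bot = (3900 × 330)/4230 = 304 Ω.

V_th = 2.65 V, R_th = 304 Ω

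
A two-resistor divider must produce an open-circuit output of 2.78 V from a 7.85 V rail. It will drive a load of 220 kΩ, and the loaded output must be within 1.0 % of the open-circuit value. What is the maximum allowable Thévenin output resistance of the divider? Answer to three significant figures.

Loading drop = R_th/(R_th + R_L) ≤ 0.0100, so R_th ≤ R_L · ε/(1−ε) = 220 kΩ × 0.0100/0.9900 = 2.22 kΩ.
(Any R1, R2 with R2/(R1+R2) = 0.354 and R1‖R2 ≤ 2.22 kΩ will meet the spec.)

R_th ≤ 2.22 kΩ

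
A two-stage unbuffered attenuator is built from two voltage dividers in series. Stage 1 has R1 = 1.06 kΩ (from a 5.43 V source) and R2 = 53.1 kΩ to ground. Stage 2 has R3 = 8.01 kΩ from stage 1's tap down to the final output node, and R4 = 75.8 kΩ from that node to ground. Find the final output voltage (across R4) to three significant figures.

Stage 2 presents R3+R4 = 83.81 kΩ as a load on stage 1's tap.
Stage 1's lower leg becomes R2‖(R3+R4) = 32.51 kΩ, so V_mid = 5.43 × 32.51/33.57 = 5.259 V.
Stage 2 is itself unloaded: V_out = V_mid × R4/(R3+R4) = 5.259 × 75.8/83.81 = 4.76 V.

V_out ≈ 4.76 V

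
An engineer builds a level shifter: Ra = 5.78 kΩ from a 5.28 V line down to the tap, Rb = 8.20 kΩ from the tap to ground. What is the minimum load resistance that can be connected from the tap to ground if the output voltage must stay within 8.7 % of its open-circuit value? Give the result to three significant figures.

R_L(min) ≈ 35.6 kΩ

Output resistance R_th = Ra‖Rb = (5.78 × 8.20)/13.98 = 3.390 kΩ.
The fractional drop is R_th/(R_th + R_L); requiring this ≤ 0.0870 gives R_L ≥ R_th(1/0.0870 − 1) = 3.390 × 10.49 = 35.6 kΩ.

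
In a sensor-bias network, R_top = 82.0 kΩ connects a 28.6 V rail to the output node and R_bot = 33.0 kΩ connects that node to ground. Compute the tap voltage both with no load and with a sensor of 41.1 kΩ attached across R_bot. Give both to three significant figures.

Open-circuit: V = 28.6 × 33.0/(82.0 + 33.0) = 8.21 V.
With the load, R_bot becomes R_bot‖R_L = 18.30 kΩ, so V = 28.6 × 18.30/100.3 = 5.22 V.

Unloaded: 8.21 V; loaded: 5.22 V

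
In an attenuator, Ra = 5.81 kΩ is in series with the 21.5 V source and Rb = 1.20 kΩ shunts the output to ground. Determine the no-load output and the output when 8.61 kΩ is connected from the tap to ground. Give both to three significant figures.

Open-circuit: V = 21.5 × 1.20/(5.81 + 1.20) = 3.68 V.
With the load, Rb becomes Rb‖R_L = 1.053 kΩ, so V = 21.5 × 1.053/6.863 = 3.30 V.

Unloaded: 3.68 V; loaded: 3.30 V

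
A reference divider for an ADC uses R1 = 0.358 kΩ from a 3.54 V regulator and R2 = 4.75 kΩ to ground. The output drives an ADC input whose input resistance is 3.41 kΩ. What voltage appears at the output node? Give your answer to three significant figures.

V_out ≈ 3.00 V

The load sits in parallel with R2: R2‖R_L = (4750 × 3410) / (4750 + 3410) = 1985 Ω.
V_out = 3.54 × 1985 / (358 + 1985) = 3.54 × 1985/2343 = 3.00 V.
(Unloaded it would have been 3.29 V.)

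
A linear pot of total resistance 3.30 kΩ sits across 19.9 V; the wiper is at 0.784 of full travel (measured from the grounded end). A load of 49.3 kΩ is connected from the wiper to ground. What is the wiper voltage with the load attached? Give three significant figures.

The wiper splits the pot into (1−α)R = 712.8 Ω above and αR = 2587 Ω below.
Lower section ‖ load = 2458 Ω.
V_wiper = 19.9 × 2458/(712.8 + 2458) = 15.4 V.

V ≈ 15.4 V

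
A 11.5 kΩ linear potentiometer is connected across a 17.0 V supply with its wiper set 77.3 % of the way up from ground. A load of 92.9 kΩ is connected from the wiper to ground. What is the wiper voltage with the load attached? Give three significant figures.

V ≈ 12.9 V

The wiper splits the pot into (1−α)R = 2.610 kΩ above and αR = 8.889 kΩ below.
Lower section ‖ load = 8.113 kΩ.
V_wiper = 17.0 × 8.113/(2.610 + 8.113) = 12.9 V.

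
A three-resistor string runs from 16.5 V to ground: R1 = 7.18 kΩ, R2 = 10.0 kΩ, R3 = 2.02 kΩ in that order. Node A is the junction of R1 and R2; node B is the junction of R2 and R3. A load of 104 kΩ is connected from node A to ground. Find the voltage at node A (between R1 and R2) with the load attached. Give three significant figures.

Below node A the series string R2+R3 = 12.02 kΩ sits in parallel with the 104 kΩ load: 10.77 kΩ.
V_A = 16.5 × 10.77/(7.18 + 10.77) = 9.90 V.

V ≈ 9.90 V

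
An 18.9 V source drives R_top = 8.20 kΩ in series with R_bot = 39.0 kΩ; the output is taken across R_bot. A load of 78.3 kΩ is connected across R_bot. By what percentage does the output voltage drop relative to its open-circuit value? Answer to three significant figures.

7.96 %

The divider's output (Thévenin) resistance is R_top‖R_bot = 6.775 kΩ.
Fractional drop under load = R_th/(R_th + R_L) = 6.775 / (6.775 + 78.3) = 0.07964.
So the output falls by 7.96 %.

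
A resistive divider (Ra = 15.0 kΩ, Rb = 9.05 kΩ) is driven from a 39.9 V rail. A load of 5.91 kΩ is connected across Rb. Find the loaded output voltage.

The load sits in parallel with Rb: Rb‖R_L = (9.05 × 5.91) / (9.05 + 5.91) = 3.575 kΩ.
V_out = 39.9 × 3.575 / (15.0 + 3.575) = 39.9 × 3.575/18.58 = 7.68 V.
(Unloaded it would have been 15.0 V.)

V_out ≈ 7.68 V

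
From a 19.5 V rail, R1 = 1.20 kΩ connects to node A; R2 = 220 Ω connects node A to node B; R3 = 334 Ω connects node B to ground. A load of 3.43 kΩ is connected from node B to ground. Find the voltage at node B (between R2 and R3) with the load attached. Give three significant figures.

V ≈ 3.44 V

At node B, R3 is in parallel with the load: R3‖R_L = 304.4 Ω.
Below node A the resistance is R2 + (R3‖R_L) = 524.4 Ω, so V_A = 19.5 × 524.4/1724 = 5.930 V.
Then V_B = V_A × (R3‖R_L)/(R2 + R3‖R_L) = 5.930 × 304.4/524.4 = 3.44 V.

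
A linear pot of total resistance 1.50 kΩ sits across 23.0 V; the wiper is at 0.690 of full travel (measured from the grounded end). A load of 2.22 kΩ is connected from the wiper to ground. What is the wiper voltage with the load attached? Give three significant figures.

V ≈ 13.9 V

The wiper splits the pot into (1−α)R = 465.0 Ω above and αR = 1035 Ω below.
Lower section ‖ load = 705.9 Ω.
V_wiper = 23.0 × 705.9/(465.0 + 705.9) = 13.9 V.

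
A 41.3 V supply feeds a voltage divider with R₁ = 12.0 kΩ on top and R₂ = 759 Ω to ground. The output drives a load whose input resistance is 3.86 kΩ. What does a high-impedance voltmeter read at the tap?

The load sits in parallel with R₂: R₂‖R_L = (759 × 3860) / (759 + 3860) = 634.3 Ω.
V_out = 41.3 × 634.3 / (12000 + 634.3) = 41.3 × 634.3/12630 = 2.07 V.
(Unloaded it would have been 2.46 V.)

V_out ≈ 2.07 V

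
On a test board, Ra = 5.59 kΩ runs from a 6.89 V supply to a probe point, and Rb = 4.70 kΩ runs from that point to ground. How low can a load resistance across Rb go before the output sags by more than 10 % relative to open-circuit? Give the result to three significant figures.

Output resistance R_th = Ra‖Rb = (5.59 × 4.70)/10.29 = 2.553 kΩ.
The fractional drop is R_th/(R_th + R_L); requiring this ≤ 0.100 gives R_L ≥ R_th(1/0.100 − 1) = 2.553 × 9.000 = 23.0 kΩ.

R_L(min) ≈ 23.0 kΩ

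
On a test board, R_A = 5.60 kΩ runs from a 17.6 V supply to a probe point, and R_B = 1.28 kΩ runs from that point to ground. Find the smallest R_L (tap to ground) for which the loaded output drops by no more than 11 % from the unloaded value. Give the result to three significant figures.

Output resistance R_th = R_A‖R_B = (5.60 × 1.28)/6.880 = 1.042 kΩ.
The fractional drop is R_th/(R_th + R_L); requiring this ≤ 0.110 gives R_L ≥ R_th(1/0.110 − 1) = 1.042 × 8.091 = 8.43 kΩ.

R_L(min) ≈ 8.43 kΩ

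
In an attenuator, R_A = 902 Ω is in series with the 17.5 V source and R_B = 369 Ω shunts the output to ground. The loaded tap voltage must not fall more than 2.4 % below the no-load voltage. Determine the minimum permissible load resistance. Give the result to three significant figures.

R_L(min) ≈ 10.6 kΩ

Output resistance R_th = R_A‖R_B = (902 × 369)/1271 = 261.9 Ω.
The fractional drop is R_th/(R_th + R_L); requiring this ≤ 0.0240 gives R_L ≥ R_th(1/0.0240 − 1) = 261.9 × 40.67 = 10.6 kΩ.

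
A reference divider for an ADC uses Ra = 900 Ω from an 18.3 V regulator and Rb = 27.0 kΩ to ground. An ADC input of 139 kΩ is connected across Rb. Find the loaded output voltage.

The load sits in parallel with Rb: Rb‖R_L = (27000 × 139000) / (27000 + 139000) = 22610 Ω.
V_out = 18.3 × 22610 / (900 + 22610) = 18.3 × 22610/23510 = 17.6 V.
(Unloaded it would have been 17.7 V.)

V_out ≈ 17.6 V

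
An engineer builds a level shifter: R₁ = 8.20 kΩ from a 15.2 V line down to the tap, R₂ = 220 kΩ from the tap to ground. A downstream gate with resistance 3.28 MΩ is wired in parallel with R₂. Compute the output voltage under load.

V_out ≈ 14.6 V

The load sits in parallel with R₂: R₂‖R_L = (220 × 3280) / (220 + 3280) = 206.2 kΩ.
V_out = 15.2 × 206.2 / (8.20 + 206.2) = 15.2 × 206.2/214.4 = 14.6 V.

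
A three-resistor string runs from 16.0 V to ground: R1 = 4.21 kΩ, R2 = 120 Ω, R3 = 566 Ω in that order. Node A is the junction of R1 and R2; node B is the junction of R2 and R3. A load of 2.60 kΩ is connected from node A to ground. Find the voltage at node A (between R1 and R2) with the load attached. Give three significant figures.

V ≈ 1.83 V

Below node A the series string R2+R3 = 686.0 Ω sits in parallel with the 2600 Ω load: 542.8 Ω.
V_A = 16.0 × 542.8/(4210 + 542.8) = 1.83 V.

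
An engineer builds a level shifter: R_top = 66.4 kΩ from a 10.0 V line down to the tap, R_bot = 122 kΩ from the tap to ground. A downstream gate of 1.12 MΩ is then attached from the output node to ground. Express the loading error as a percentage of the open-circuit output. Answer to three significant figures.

The divider's output (Thévenin) resistance is R_top‖R_bot = 43.00 kΩ.
Fractional drop under load = R_th/(R_th + R_L) = 43.00 / (43.00 + 1120) = 0.03697.
So the output falls by 3.70 %.

3.70 %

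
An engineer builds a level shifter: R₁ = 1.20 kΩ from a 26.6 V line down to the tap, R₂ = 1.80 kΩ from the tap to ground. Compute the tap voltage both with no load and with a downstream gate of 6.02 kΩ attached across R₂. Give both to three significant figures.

Unloaded: 16.0 V; loaded: 14.3 V

Open-circuit: V = 26.6 × 1.80/(1.20 + 1.80) = 16.0 V.
With the load, R₂ becomes R₂‖R_L = 1.386 kΩ, so V = 26.6 × 1.386/2.586 = 14.3 V.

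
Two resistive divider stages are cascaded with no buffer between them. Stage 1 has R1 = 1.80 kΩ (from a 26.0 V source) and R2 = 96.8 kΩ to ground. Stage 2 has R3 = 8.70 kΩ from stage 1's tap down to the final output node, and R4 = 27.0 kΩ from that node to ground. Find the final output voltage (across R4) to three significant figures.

V_out ≈ 18.4 V

Stage 2 presents R3+R4 = 35.70 kΩ as a load on stage 1's tap.
Stage 1's lower leg becomes R2‖(R3+R4) = 26.08 kΩ, so V_mid = 26.0 × 26.08/27.88 = 24.32 V.
Stage 2 is itself unloaded: V_out = V_mid × R4/(R3+R4) = 24.32 × 27.0/35.70 = 18.4 V.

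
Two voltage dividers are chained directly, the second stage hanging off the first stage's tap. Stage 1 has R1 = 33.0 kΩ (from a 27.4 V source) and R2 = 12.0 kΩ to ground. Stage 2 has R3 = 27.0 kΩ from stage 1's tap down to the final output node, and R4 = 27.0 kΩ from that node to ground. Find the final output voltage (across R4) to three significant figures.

Stage 2 presents R3+R4 = 54.00 kΩ as a load on stage 1's tap.
Stage 1's lower leg becomes R2‖(R3+R4) = 9.818 kΩ, so V_mid = 27.4 × 9.818/42.82 = 6.283 V.
Stage 2 is itself unloaded: V_out = V_mid × R4/(R3+R4) = 6.283 × 27.0/54.00 = 3.14 V.

V_out ≈ 3.14 V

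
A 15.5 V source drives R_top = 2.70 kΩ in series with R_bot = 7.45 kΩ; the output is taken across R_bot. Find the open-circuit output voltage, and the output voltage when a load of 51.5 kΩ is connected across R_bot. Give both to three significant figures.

Unloaded: 11.4 V; loaded: 11.0 V

Open-circuit: V = 15.5 × 7.45/(2.70 + 7.45) = 11.4 V.
With the load, R_bot becomes R_bot‖R_L = 6.508 kΩ, so V = 15.5 × 6.508/9.208 = 11.0 V.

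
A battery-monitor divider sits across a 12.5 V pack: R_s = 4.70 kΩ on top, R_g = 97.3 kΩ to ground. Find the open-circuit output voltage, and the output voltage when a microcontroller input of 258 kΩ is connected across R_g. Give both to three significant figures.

Unloaded: 11.9 V; loaded: 11.7 V

Open-circuit: V = 12.5 × 97.3/(4.70 + 97.3) = 11.9 V.
With the load, R_g becomes R_g‖R_L = 70.65 kΩ, so V = 12.5 × 70.65/75.35 = 11.7 V.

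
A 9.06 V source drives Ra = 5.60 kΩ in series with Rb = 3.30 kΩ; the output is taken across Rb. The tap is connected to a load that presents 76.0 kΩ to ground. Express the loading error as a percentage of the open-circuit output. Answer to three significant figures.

The divider's output (Thévenin) resistance is Ra‖Rb = 2.076 kΩ.
Fractional drop under load = R_th/(R_th + R_L) = 2.076 / (2.076 + 76.0) = 0.02659.
So the output falls by 2.66 %.

2.66 %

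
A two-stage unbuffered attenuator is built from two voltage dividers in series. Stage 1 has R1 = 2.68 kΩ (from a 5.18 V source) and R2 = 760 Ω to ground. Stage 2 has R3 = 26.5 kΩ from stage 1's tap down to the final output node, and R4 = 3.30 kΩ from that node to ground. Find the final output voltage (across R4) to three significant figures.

Stage 2 presents R3+R4 = 29800 Ω as a load on stage 1's tap.
Stage 1's lower leg becomes R2‖(R3+R4) = 741.1 Ω, so V_mid = 5.18 × 741.1/3421 = 1.122 V.
Stage 2 is itself unloaded: V_out = V_mid × R4/(R3+R4) = 1.122 × 3300/29800 = 0.124 V.

V_out ≈ 0.124 V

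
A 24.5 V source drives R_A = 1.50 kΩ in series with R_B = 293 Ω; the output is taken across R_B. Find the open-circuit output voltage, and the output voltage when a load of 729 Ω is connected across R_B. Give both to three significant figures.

Open-circuit: V = 24.5 × 293/(1500 + 293) = 4.00 V.
With the load, R_B becomes R_B‖R_L = 209.0 Ω, so V = 24.5 × 209.0/1709 = 3.00 V.

Unloaded: 4.00 V; loaded: 3.00 V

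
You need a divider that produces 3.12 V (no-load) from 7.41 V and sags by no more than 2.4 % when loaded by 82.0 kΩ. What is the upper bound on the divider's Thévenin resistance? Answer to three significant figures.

R_th ≤ 2.02 kΩ

Loading drop = R_th/(R_th + R_L) ≤ 0.0240, so R_th ≤ R_L · ε/(1−ε) = 82.0 kΩ × 0.0240/0.9760 = 2.02 kΩ.
(Any R1, R2 with R2/(R1+R2) = 0.421 and R1‖R2 ≤ 2.02 kΩ will meet the spec.)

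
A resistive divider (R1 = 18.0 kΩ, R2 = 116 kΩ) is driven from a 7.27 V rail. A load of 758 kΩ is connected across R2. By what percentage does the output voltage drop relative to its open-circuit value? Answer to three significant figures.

The divider's output (Thévenin) resistance is R1‖R2 = 15.58 kΩ.
Fractional drop under load = R_th/(R_th + R_L) = 15.58 / (15.58 + 758) = 0.02014.
So the output falls by 2.01 %.

2.01 %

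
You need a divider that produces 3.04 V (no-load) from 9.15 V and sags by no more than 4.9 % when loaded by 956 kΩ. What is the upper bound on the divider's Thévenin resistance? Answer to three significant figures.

R_th ≤ 49.3 kΩ

Loading drop = R_th/(R_th + R_L) ≤ 0.0490, so R_th ≤ R_L · ε/(1−ε) = 956 kΩ × 0.0490/0.9510 = 49.3 kΩ.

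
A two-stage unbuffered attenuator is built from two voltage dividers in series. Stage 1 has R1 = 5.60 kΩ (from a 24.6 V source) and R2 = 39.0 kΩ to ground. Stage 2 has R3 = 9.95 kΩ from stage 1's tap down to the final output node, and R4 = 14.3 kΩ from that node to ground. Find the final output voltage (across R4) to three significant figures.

Stage 2 presents R3+R4 = 24.25 kΩ as a load on stage 1's tap.
Stage 1's lower leg becomes R2‖(R3+R4) = 14.95 kΩ, so V_mid = 24.6 × 14.95/20.55 = 17.90 V.
Stage 2 is itself unloaded: V_out = V_mid × R4/(R3+R4) = 17.90 × 14.3/24.25 = 10.6 V.

V_out ≈ 10.6 V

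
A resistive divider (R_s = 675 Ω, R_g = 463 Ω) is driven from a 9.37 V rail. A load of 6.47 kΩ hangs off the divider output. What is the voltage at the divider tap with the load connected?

V_out ≈ 3.66 V

The load sits in parallel with R_g: R_g‖R_L = (463 × 6470) / (463 + 6470) = 432.1 Ω.
V_out = 9.37 × 432.1 / (675 + 432.1) = 9.37 × 432.1/1107 = 3.66 V.
(Unloaded it would have been 3.81 V.)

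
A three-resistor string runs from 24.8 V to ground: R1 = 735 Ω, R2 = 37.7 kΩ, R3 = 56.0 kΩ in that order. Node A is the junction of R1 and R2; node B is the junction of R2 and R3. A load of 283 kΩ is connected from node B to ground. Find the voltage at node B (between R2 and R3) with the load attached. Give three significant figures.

At node B, R3 is in parallel with the load: R3‖R_L = 46750 Ω.
Below node A the resistance is R2 + (R3‖R_L) = 84450 Ω, so V_A = 24.8 × 84450/85180 = 24.59 V.
Then V_B = V_A × (R3‖R_L)/(R2 + R3‖R_L) = 24.59 × 46750/84450 = 13.6 V.

V ≈ 13.6 V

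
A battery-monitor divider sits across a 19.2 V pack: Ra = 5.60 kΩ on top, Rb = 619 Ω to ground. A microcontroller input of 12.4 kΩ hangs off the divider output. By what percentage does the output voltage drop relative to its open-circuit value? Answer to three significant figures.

The divider's output (Thévenin) resistance is Ra‖Rb = 557.4 Ω.
Fractional drop under load = R_th/(R_th + R_L) = 557.4 / (557.4 + 12400) = 0.04302.
So the output falls by 4.30 %.

4.30 %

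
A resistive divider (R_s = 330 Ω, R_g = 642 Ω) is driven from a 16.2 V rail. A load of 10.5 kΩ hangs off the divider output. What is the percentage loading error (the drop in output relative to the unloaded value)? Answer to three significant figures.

The divider's output (Thévenin) resistance is R_s‖R_g = 218.0 Ω.
Fractional drop under load = R_th/(R_th + R_L) = 218.0 / (218.0 + 10500) = 0.02034.
So the output falls by 2.03 %.

2.03 %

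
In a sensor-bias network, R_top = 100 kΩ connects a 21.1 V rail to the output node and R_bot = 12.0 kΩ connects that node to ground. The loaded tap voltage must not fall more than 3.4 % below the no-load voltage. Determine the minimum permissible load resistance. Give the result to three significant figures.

Output resistance R_th = R_top‖R_bot = (100 × 12.0)/112.0 = 10.71 kΩ.
The fractional drop is R_th/(R_th + R_L); requiring this ≤ 0.0340 gives R_L ≥ R_th(1/0.0340 − 1) = 10.71 × 28.41 = 304 kΩ.

R_L(min) ≈ 304 kΩ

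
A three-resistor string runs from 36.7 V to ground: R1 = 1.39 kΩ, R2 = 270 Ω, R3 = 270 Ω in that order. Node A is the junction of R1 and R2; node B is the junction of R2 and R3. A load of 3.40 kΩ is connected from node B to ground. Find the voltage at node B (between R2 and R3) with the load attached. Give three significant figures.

V ≈ 4.81 V

At node B, R3 is in parallel with the load: R3‖R_L = 250.1 Ω.
Below node A the resistance is R2 + (R3‖R_L) = 520.1 Ω, so V_A = 36.7 × 520.1/1910 = 9.994 V.
Then V_B = V_A × (R3‖R_L)/(R2 + R3‖R_L) = 9.994 × 250.1/520.1 = 4.81 V.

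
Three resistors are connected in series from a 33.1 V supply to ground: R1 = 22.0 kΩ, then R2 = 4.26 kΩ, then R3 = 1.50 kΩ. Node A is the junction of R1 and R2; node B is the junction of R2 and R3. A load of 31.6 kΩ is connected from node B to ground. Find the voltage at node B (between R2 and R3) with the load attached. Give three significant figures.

At node B, R3 is in parallel with the load: R3‖R_L = 1.432 kΩ.
Below node A the resistance is R2 + (R3‖R_L) = 5.692 kΩ, so V_A = 33.1 × 5.692/27.69 = 6.804 V.
Then V_B = V_A × (R3‖R_L)/(R2 + R3‖R_L) = 6.804 × 1.432/5.692 = 1.71 V.

V ≈ 1.71 V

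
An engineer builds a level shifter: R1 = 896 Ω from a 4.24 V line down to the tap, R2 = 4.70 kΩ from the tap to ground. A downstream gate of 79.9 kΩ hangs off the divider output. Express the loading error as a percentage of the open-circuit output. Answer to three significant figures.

0.933 %

The divider's output (Thévenin) resistance is R1‖R2 = 752.5 Ω.
Fractional drop under load = R_th/(R_th + R_L) = 752.5 / (752.5 + 79900) = 0.009331.
So the output falls by 0.933 %.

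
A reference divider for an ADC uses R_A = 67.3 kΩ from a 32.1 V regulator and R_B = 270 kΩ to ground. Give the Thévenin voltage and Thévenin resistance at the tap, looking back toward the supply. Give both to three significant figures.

V_th is the open-circuit tap voltage: 32.1 × 270/(67.3 + 270) = 25.7 V.
With the supply zeroed, R_A and R_B appear in parallel from the tap: R_th = R_A‖R_B = (67.3 × 270)/337.3 = 53.9 kΩ.

V_th = 25.7 V, R_th = 53.9 kΩ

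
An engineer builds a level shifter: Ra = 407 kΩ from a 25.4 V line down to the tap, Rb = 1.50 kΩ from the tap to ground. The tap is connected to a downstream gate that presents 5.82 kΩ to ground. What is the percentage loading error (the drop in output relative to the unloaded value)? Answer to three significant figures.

The divider's output (Thévenin) resistance is Ra‖Rb = 1.494 kΩ.
Fractional drop under load = R_th/(R_th + R_L) = 1.494 / (1.494 + 5.82) = 0.2043.
So the output falls by 20.4 %.

20.4 %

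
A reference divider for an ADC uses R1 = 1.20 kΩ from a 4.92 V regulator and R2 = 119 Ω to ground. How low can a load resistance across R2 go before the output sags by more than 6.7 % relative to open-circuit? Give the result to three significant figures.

Output resistance R_th = R1‖R2 = (1200 × 119)/1319 = 108.3 Ω.
The fractional drop is R_th/(R_th + R_L); requiring this ≤ 0.0670 gives R_L ≥ R_th(1/0.0670 − 1) = 108.3 × 13.93 = 1.51 kΩ.

R_L(min) ≈ 1.51 kΩ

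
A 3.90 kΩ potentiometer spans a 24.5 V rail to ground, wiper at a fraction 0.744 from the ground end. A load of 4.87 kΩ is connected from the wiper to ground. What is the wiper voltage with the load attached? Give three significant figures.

V ≈ 15.8 V

The wiper splits the pot into (1−α)R = 998.4 Ω above and αR = 2902 Ω below.
Lower section ‖ load = 1818 Ω.
V_wiper = 24.5 × 1818/(998.4 + 1818) = 15.8 V.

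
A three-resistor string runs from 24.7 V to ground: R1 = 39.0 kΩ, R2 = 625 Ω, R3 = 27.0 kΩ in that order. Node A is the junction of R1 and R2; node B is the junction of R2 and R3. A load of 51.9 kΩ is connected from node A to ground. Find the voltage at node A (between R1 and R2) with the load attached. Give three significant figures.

Below node A the series string R2+R3 = 27620 Ω sits in parallel with the 51900 Ω load: 18030 Ω.
V_A = 24.7 × 18030/(39000 + 18030) = 7.81 V.

V ≈ 7.81 V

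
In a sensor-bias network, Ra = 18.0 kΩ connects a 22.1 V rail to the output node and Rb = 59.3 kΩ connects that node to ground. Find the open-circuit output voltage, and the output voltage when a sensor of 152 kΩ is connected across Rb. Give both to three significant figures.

Open-circuit: V = 22.1 × 59.3/(18.0 + 59.3) = 17.0 V.
With the load, Rb becomes Rb‖R_L = 42.66 kΩ, so V = 22.1 × 42.66/60.66 = 15.5 V.

Unloaded: 17.0 V; loaded: 15.5 V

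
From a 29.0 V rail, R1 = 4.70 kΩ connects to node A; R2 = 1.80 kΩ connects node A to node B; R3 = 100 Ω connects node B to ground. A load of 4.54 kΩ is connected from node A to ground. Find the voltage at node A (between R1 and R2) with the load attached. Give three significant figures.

V ≈ 6.43 V

Below node A the series string R2+R3 = 1900 Ω sits in parallel with the 4540 Ω load: 1339 Ω.
V_A = 29.0 × 1339/(4700 + 1339) = 6.43 V.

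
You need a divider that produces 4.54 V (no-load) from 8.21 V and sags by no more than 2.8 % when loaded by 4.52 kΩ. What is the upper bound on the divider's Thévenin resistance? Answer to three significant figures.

R_th ≤ 130 Ω

Loading drop = R_th/(R_th + R_L) ≤ 0.0280, so R_th ≤ R_L · ε/(1−ε) = 4.52 kΩ × 0.0280/0.9720 = 130 Ω.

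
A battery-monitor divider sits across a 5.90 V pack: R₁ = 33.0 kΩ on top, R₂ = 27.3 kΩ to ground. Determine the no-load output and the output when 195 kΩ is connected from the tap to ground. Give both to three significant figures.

Unloaded: 2.67 V; loaded: 2.48 V

Open-circuit: V = 5.90 × 27.3/(33.0 + 27.3) = 2.67 V.
With the load, R₂ becomes R₂‖R_L = 23.95 kΩ, so V = 5.90 × 23.95/56.95 = 2.48 V.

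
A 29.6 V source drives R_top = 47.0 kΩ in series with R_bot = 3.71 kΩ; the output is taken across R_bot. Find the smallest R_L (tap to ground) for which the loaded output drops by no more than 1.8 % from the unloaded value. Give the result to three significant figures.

Output resistance R_th = R_top‖R_bot = (47.0 × 3.71)/50.71 = 3.439 kΩ.
The fractional drop is R_th/(R_th + R_L); requiring this ≤ 0.0180 gives R_L ≥ R_th(1/0.0180 − 1) = 3.439 × 54.56 = 188 kΩ.

R_L(min) ≈ 188 kΩ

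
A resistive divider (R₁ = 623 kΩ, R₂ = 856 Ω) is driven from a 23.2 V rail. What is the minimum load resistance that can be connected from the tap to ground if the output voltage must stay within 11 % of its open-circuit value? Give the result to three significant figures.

Output resistance R_th = R₁‖R₂ = (623000 × 856)/623900 = 854.8 Ω.
The fractional drop is R_th/(R_th + R_L); requiring this ≤ 0.110 gives R_L ≥ R_th(1/0.110 − 1) = 854.8 × 8.091 = 6.92 kΩ.

R_L(min) ≈ 6.92 kΩ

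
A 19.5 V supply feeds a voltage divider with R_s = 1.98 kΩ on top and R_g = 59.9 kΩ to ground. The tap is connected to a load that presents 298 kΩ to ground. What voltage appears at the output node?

The load sits in parallel with R_g: R_g‖R_L = (59.9 × 298) / (59.9 + 298) = 49.87 kΩ.
V_out = 19.5 × 49.87 / (1.98 + 49.87) = 19.5 × 49.87/51.85 = 18.8 V.

V_out ≈ 18.8 V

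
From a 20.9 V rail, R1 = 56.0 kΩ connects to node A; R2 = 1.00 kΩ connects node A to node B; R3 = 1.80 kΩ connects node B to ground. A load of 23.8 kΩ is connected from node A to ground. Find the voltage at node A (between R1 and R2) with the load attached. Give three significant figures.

V ≈ 0.895 V

Below node A the series string R2+R3 = 2.800 kΩ sits in parallel with the 23.8 kΩ load: 2.505 kΩ.
V_A = 20.9 × 2.505/(56.0 + 2.505) = 0.895 V.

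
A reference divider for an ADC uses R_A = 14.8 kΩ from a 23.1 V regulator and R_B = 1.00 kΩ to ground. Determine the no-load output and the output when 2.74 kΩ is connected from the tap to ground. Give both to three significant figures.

Open-circuit: V = 23.1 × 1.00/(14.8 + 1.00) = 1.46 V.
With the load, R_B becomes R_B‖R_L = 0.7326 kΩ, so V = 23.1 × 0.7326/15.53 = 1.09 V.

Unloaded: 1.46 V; loaded: 1.09 V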